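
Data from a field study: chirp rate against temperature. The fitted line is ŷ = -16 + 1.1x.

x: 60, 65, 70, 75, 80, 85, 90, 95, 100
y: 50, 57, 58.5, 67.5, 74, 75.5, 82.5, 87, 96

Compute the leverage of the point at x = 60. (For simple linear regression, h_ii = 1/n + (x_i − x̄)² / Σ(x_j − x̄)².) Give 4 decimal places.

h = 0.3778

x̄ = (60 + 65 + 70 + 75 + 80 + 85 + 90 + 95 + 100)/9 = 80
Σ(x − x̄)² = 400 + 225 + 100 + 25 + 0 + 25 + 100 + 225 + 400 = 1500
h = 1/9 + (-20)²/1500 = 0.111111 + 0.266667 = 0.3778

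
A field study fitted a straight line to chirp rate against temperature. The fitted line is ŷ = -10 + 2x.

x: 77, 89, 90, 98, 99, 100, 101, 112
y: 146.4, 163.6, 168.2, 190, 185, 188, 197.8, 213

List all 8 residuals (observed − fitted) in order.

2.4, -4.4, -1.8, 4, -3, -2, 5.8, -1

x=77: ŷ = -10 + 2·77 = 144; e = 146.4 − 144 = 2.4
x=89: ŷ = -10 + 2·89 = 168; e = 163.6 − 168 = -4.4
x=90: ŷ = -10 + 2·90 = 170; e = 168.2 − 170 = -1.8
x=98: ŷ = -10 + 2·98 = 186; e = 190 − 186 = 4
x=99: ŷ = -10 + 2·99 = 188; e = 185 − 188 = -3
x=100: ŷ = -10 + 2·100 = 190; e = 188 − 190 = -2
x=101: ŷ = -10 + 2·101 = 192; e = 197.8 − 192 = 5.8
x=112: ŷ = -10 + 2·112 = 214; e = 213 − 214 = -1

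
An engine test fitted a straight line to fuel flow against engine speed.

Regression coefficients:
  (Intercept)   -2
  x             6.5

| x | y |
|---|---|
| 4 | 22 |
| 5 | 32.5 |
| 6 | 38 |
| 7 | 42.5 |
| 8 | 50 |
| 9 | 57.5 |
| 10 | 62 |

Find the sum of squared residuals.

SSE = 12

x=4: ŷ = -2 + 6.5·4 = 24; e = 22 − 24 = -2
x=5: ŷ = -2 + 6.5·5 = 30.5; e = 32.5 − 30.5 = 2
x=6: ŷ = -2 + 6.5·6 = 37; e = 38 − 37 = 1
x=7: ŷ = -2 + 6.5·7 = 43.5; e = 42.5 − 43.5 = -1
x=8: ŷ = -2 + 6.5·8 = 50; e = 50 − 50 = 0
x=9: ŷ = -2 + 6.5·9 = 56.5; e = 57.5 − 56.5 = 1
x=10: ŷ = -2 + 6.5·10 = 63; e = 62 − 63 = -1
SSE = 4 + 4 + 1 + 1 + 0 + 1 + 1 = 12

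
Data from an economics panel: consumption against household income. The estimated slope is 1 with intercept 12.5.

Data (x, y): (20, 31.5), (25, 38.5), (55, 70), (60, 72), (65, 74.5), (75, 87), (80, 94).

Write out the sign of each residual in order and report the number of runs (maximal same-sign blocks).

4 runs

x=20: ŷ = 12.5 + 20 = 32.5; e = 31.5 − 32.5 = -1
x=25: ŷ = 12.5 + 25 = 37.5; e = 38.5 − 37.5 = 1
x=55: ŷ = 12.5 + 55 = 67.5; e = 70 − 67.5 = 2.5
x=60: ŷ = 12.5 + 60 = 72.5; e = 72 − 72.5 = -0.5
x=65: ŷ = 12.5 + 65 = 77.5; e = 74.5 − 77.5 = -3
x=75: ŷ = 12.5 + 75 = 87.5; e = 87 − 87.5 = -0.5
x=80: ŷ = 12.5 + 80 = 92.5; e = 94 − 92.5 = 1.5
Signs: − + + − − − +
Runs: −×1, +×2, −×3, +×1 → 4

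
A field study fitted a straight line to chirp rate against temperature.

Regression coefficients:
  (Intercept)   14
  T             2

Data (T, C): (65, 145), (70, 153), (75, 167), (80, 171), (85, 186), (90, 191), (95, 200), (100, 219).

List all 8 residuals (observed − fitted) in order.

1, -1, 3, -3, 2, -3, -4, 5

T=65: ŷ = 14 + 2·65 = 144; r = 145 − 144 = 1
T=70: ŷ = 14 + 2·70 = 154; r = 153 − 154 = -1
T=75: ŷ = 14 + 2·75 = 164; r = 167 − 164 = 3
T=80: ŷ = 14 + 2·80 = 174; r = 171 − 174 = -3
T=85: ŷ = 14 + 2·85 = 184; r = 186 − 184 = 2
T=90: ŷ = 14 + 2·90 = 194; r = 191 − 194 = -3
T=95: ŷ = 14 + 2·95 = 204; r = 200 − 204 = -4
T=100: ŷ = 14 + 2·100 = 214; r = 219 − 214 = 5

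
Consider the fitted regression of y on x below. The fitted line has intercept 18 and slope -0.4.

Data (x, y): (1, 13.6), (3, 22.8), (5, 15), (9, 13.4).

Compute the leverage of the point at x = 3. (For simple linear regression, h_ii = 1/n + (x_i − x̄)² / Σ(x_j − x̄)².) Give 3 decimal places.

x̄ = (1 + 3 + 5 + 9)/4 = 4.5
Σ(x − x̄)² = 12.25 + 2.25 + 0.25 + 20.25 = 35
h = 1/4 + (-1.5)²/35 = 0.25 + 0.0642857 = 0.314

h = 0.314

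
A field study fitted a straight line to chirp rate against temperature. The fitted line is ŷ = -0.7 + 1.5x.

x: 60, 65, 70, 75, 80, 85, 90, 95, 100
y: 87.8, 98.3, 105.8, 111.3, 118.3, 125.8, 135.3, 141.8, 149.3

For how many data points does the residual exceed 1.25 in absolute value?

3

x=60: ŷ = -0.7 + 1.5·60 = 89.3; r = 87.8 − 89.3 = -1.5
x=65: ŷ = -0.7 + 1.5·65 = 96.8; r = 98.3 − 96.8 = 1.5
x=70: ŷ = -0.7 + 1.5·70 = 104.3; r = 105.8 − 104.3 = 1.5
x=75: ŷ = -0.7 + 1.5·75 = 111.8; r = 111.3 − 111.8 = -0.5
x=80: ŷ = -0.7 + 1.5·80 = 119.3; r = 118.3 − 119.3 = -1
x=85: ŷ = -0.7 + 1.5·85 = 126.8; r = 125.8 − 126.8 = -1
x=90: ŷ = -0.7 + 1.5·90 = 134.3; r = 135.3 − 134.3 = 1
x=95: ŷ = -0.7 + 1.5·95 = 141.8; r = 141.8 − 141.8 = 0
x=100: ŷ = -0.7 + 1.5·100 = 149.3; r = 149.3 − 149.3 = 0
|r| > 1.25: x=60 (|r|=1.5), x=65 (|r|=1.5), x=70 (|r|=1.5) → 3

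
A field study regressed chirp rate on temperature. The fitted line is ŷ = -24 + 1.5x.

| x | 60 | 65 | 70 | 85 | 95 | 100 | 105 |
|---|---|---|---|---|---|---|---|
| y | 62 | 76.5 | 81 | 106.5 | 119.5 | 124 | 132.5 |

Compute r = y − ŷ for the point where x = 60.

ŷ = -24 + 1.5·60 = 66
r = 62 − 66 = -4

r = -4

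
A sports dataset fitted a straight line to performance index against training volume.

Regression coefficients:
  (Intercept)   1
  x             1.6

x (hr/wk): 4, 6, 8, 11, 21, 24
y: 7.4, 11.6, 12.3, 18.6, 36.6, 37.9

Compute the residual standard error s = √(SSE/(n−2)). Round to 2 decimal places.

x=4: ŷ = 1 + 1.6·4 = 7.4; e = 7.4 − 7.4 = 0
x=6: ŷ = 1 + 1.6·6 = 10.6; e = 11.6 − 10.6 = 1
x=8: ŷ = 1 + 1.6·8 = 13.8; e = 12.3 − 13.8 = -1.5
x=11: ŷ = 1 + 1.6·11 = 18.6; e = 18.6 − 18.6 = 0
x=21: ŷ = 1 + 1.6·21 = 34.6; e = 36.6 − 34.6 = 2
x=24: ŷ = 1 + 1.6·24 = 39.4; e = 37.9 − 39.4 = -1.5
SSE = 0 + 1 + 2.25 + 0 + 4 + 2.25 = 9.5
s = √(9.5/4) = √2.375 ≈ 1.54

s = 1.54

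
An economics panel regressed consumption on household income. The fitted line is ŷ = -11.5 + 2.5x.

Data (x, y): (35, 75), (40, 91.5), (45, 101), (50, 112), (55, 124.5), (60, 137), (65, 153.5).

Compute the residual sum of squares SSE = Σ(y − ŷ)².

x=35: ŷ = -11.5 + 2.5·35 = 76; r = 75 − 76 = -1
x=40: ŷ = -11.5 + 2.5·40 = 88.5; r = 91.5 − 88.5 = 3
x=45: ŷ = -11.5 + 2.5·45 = 101; r = 101 − 101 = 0
x=50: ŷ = -11.5 + 2.5·50 = 113.5; r = 112 − 113.5 = -1.5
x=55: ŷ = -11.5 + 2.5·55 = 126; r = 124.5 − 126 = -1.5
x=60: ŷ = -11.5 + 2.5·60 = 138.5; r = 137 − 138.5 = -1.5
x=65: ŷ = -11.5 + 2.5·65 = 151; r = 153.5 − 151 = 2.5
SSE = 1 + 9 + 0 + 2.25 + 2.25 + 2.25 + 6.25 = 23

SSE = 23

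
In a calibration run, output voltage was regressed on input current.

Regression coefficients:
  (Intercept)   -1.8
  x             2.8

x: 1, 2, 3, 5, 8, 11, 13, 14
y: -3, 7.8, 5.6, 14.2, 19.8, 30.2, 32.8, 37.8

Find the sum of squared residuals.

x=1: ŷ = -1.8 + 2.8·1 = 1; e = -3 − 1 = -4
x=2: ŷ = -1.8 + 2.8·2 = 3.8; e = 7.8 − 3.8 = 4
x=3: ŷ = -1.8 + 2.8·3 = 6.6; e = 5.6 − 6.6 = -1
x=5: ŷ = -1.8 + 2.8·5 = 12.2; e = 14.2 − 12.2 = 2
x=8: ŷ = -1.8 + 2.8·8 = 20.6; e = 19.8 − 20.6 = -0.8
x=11: ŷ = -1.8 + 2.8·11 = 29; e = 30.2 − 29 = 1.2
x=13: ŷ = -1.8 + 2.8·13 = 34.6; e = 32.8 − 34.6 = -1.8
x=14: ŷ = -1.8 + 2.8·14 = 37.4; e = 37.8 − 37.4 = 0.4
SSE = 16 + 16 + 1 + 4 + 0.64 + 1.44 + 3.24 + 0.16 = 42.48

SSE = 42.48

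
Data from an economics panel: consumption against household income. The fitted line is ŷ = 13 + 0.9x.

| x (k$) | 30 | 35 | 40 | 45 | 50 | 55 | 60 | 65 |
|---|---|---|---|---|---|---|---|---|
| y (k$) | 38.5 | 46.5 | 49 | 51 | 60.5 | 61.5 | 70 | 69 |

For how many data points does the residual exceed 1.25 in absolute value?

x=30: ŷ = 13 + 0.9·30 = 40; r = 38.5 − 40 = -1.5
x=35: ŷ = 13 + 0.9·35 = 44.5; r = 46.5 − 44.5 = 2
x=40: ŷ = 13 + 0.9·40 = 49; r = 49 − 49 = 0
x=45: ŷ = 13 + 0.9·45 = 53.5; r = 51 − 53.5 = -2.5
x=50: ŷ = 13 + 0.9·50 = 58; r = 60.5 − 58 = 2.5
x=55: ŷ = 13 + 0.9·55 = 62.5; r = 61.5 − 62.5 = -1
x=60: ŷ = 13 + 0.9·60 = 67; r = 70 − 67 = 3
x=65: ŷ = 13 + 0.9·65 = 71.5; r = 69 − 71.5 = -2.5
|r| > 1.25: x=30 (|r|=1.5), x=35 (|r|=2), x=45 (|r|=2.5), x=50 (|r|=2.5), x=60 (|r|=3), x=65 (|r|=2.5) → 6

6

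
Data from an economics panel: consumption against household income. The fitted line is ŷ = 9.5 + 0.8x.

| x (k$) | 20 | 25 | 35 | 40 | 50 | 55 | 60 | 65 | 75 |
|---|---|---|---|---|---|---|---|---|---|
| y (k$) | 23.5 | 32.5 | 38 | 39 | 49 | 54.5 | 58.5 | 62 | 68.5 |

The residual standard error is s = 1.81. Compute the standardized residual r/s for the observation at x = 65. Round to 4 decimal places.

0.2762

ŷ = 9.5 + 0.8·65 = 61.5
r = 62 − 61.5 = 0.5
r/s = 0.5 / 1.81 = 0.2762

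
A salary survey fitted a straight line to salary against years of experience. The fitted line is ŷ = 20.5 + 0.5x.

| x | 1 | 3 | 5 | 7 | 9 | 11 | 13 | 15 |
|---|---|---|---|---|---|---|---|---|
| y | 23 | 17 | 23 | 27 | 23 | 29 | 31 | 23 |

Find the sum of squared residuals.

x=1: ŷ = 20.5 + 0.5·1 = 21; e = 23 − 21 = 2
x=3: ŷ = 20.5 + 0.5·3 = 22; e = 17 − 22 = -5
x=5: ŷ = 20.5 + 0.5·5 = 23; e = 23 − 23 = 0
x=7: ŷ = 20.5 + 0.5·7 = 24; e = 27 − 24 = 3
x=9: ŷ = 20.5 + 0.5·9 = 25; e = 23 − 25 = -2
x=11: ŷ = 20.5 + 0.5·11 = 26; e = 29 − 26 = 3
x=13: ŷ = 20.5 + 0.5·13 = 27; e = 31 − 27 = 4
x=15: ŷ = 20.5 + 0.5·15 = 28; e = 23 − 28 = -5
SSE = 4 + 25 + 0 + 9 + 4 + 9 + 16 + 25 = 92

SSE = 92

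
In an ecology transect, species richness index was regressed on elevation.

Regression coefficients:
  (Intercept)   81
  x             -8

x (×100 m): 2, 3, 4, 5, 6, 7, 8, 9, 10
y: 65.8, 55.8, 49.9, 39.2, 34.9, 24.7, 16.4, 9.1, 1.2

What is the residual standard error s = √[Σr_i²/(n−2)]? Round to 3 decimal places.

s = 1.209

x=2: ŷ = 81 − 8·2 = 65; r = 65.8 − 65 = 0.8
x=3: ŷ = 81 − 8·3 = 57; r = 55.8 − 57 = -1.2
x=4: ŷ = 81 − 8·4 = 49; r = 49.9 − 49 = 0.9
x=5: ŷ = 81 − 8·5 = 41; r = 39.2 − 41 = -1.8
x=6: ŷ = 81 − 8·6 = 33; r = 34.9 − 33 = 1.9
x=7: ŷ = 81 − 8·7 = 25; r = 24.7 − 25 = -0.3
x=8: ŷ = 81 − 8·8 = 17; r = 16.4 − 17 = -0.6
x=9: ŷ = 81 − 8·9 = 9; r = 9.1 − 9 = 0.1
x=10: ŷ = 81 − 8·10 = 1; r = 1.2 − 1 = 0.2
SSE = 0.64 + 1.44 + 0.81 + 3.24 + 3.61 + 0.09 + 0.36 + 0.01 + 0.04 = 10.24
s = √(10.24/7) = √1.46286 ≈ 1.209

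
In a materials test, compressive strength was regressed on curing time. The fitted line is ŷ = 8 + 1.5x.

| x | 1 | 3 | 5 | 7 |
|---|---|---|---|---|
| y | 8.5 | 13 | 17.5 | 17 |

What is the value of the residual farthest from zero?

x=1: ŷ = 8 + 1.5·1 = 9.5; r = 8.5 − 9.5 = -1
x=3: ŷ = 8 + 1.5·3 = 12.5; r = 13 − 12.5 = 0.5
x=5: ŷ = 8 + 1.5·5 = 15.5; r = 17.5 − 15.5 = 2
x=7: ŷ = 8 + 1.5·7 = 18.5; r = 17 − 18.5 = -1.5
Largest |r| is 2 at x = 5, residual 2.

r = 2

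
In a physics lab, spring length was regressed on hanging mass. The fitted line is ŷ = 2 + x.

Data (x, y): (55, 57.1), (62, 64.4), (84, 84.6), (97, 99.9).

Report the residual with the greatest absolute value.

e = -1.4

x=55: ŷ = 2 + 55 = 57; e = 57.1 − 57 = 0.1
x=62: ŷ = 2 + 62 = 64; e = 64.4 − 64 = 0.4
x=84: ŷ = 2 + 84 = 86; e = 84.6 − 86 = -1.4
x=97: ŷ = 2 + 97 = 99; e = 99.9 − 99 = 0.9
Largest |e| is 1.4 at x = 84, residual -1.4.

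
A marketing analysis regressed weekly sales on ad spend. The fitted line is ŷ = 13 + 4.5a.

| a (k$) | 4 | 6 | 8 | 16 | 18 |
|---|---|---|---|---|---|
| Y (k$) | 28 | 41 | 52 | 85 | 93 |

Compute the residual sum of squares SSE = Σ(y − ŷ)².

a=4: ŷ = 13 + 4.5·4 = 31; e = 28 − 31 = -3
a=6: ŷ = 13 + 4.5·6 = 40; e = 41 − 40 = 1
a=8: ŷ = 13 + 4.5·8 = 49; e = 52 − 49 = 3
a=16: ŷ = 13 + 4.5·16 = 85; e = 85 − 85 = 0
a=18: ŷ = 13 + 4.5·18 = 94; e = 93 − 94 = -1
SSE = 9 + 1 + 9 + 0 + 1 = 20

SSE = 20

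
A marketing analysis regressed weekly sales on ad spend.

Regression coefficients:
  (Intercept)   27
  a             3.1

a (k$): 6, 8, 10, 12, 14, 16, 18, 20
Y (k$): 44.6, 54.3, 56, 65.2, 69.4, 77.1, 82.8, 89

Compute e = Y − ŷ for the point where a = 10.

ŷ = 27 + 3.1·10 = 58
e = 56 − 58 = -2

e = -2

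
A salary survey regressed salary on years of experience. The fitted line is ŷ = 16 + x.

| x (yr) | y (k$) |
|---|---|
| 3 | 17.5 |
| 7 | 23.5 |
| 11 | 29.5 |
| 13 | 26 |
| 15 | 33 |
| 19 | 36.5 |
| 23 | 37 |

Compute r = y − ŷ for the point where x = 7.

ŷ = 16 + 7 = 23
r = 23.5 − 23 = 0.5

r = 0.5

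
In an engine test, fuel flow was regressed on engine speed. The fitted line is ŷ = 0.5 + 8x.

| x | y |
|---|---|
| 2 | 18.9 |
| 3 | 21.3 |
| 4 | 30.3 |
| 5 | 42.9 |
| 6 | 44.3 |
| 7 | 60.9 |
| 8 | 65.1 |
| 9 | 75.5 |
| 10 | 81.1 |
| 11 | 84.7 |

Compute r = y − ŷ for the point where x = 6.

r = -4.2

ŷ = 0.5 + 8·6 = 48.5
r = 44.3 − 48.5 = -4.2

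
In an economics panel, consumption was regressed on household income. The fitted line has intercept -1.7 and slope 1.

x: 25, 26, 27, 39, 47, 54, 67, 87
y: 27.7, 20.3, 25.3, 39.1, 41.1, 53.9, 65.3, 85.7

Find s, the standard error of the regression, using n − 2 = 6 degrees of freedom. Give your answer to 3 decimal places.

x=25: ŷ = -1.7 + 25 = 23.3; r = 27.7 − 23.3 = 4.4
x=26: ŷ = -1.7 + 26 = 24.3; r = 20.3 − 24.3 = -4
x=27: ŷ = -1.7 + 27 = 25.3; r = 25.3 − 25.3 = 0
x=39: ŷ = -1.7 + 39 = 37.3; r = 39.1 − 37.3 = 1.8
x=47: ŷ = -1.7 + 47 = 45.3; r = 41.1 − 45.3 = -4.2
x=54: ŷ = -1.7 + 54 = 52.3; r = 53.9 − 52.3 = 1.6
x=67: ŷ = -1.7 + 67 = 65.3; r = 65.3 − 65.3 = 0
x=87: ŷ = -1.7 + 87 = 85.3; r = 85.7 − 85.3 = 0.4
SSE = 19.36 + 16 + 0 + 3.24 + 17.64 + 2.56 + 0 + 0.16 = 58.96
s = √(58.96/6) = √9.82667 ≈ 3.135

s = 3.135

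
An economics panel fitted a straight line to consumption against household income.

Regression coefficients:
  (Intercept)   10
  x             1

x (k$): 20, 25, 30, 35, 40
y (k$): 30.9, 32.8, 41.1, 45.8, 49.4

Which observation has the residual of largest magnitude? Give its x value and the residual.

x = 25, r = -2.2

x=20: ŷ = 10 + 20 = 30; r = 30.9 − 30 = 0.9
x=25: ŷ = 10 + 25 = 35; r = 32.8 − 35 = -2.2
x=30: ŷ = 10 + 30 = 40; r = 41.1 − 40 = 1.1
x=35: ŷ = 10 + 35 = 45; r = 45.8 − 45 = 0.8
x=40: ŷ = 10 + 40 = 50; r = 49.4 − 50 = -0.6
Largest |r| is 2.2 at x = 25, residual -2.2.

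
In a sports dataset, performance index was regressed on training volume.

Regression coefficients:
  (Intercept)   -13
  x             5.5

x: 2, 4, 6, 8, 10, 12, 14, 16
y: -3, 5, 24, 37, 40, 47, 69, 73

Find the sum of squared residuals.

SSE = 138

x=2: ŷ = -13 + 5.5·2 = -2; r = -3 − (-2) = -1
x=4: ŷ = -13 + 5.5·4 = 9; r = 5 − 9 = -4
x=6: ŷ = -13 + 5.5·6 = 20; r = 24 − 20 = 4
x=8: ŷ = -13 + 5.5·8 = 31; r = 37 − 31 = 6
x=10: ŷ = -13 + 5.5·10 = 42; r = 40 − 42 = -2
x=12: ŷ = -13 + 5.5·12 = 53; r = 47 − 53 = -6
x=14: ŷ = -13 + 5.5·14 = 64; r = 69 − 64 = 5
x=16: ŷ = -13 + 5.5·16 = 75; r = 73 − 75 = -2
SSE = 1 + 16 + 16 + 36 + 4 + 36 + 25 + 4 = 138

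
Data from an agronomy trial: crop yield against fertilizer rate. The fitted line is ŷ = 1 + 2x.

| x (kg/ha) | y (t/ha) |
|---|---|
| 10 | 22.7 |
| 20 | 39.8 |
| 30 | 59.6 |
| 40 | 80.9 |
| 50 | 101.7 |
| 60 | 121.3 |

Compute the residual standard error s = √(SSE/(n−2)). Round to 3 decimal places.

s = 1.311

x=10: ŷ = 1 + 2·10 = 21; r = 22.7 − 21 = 1.7
x=20: ŷ = 1 + 2·20 = 41; r = 39.8 − 41 = -1.2
x=30: ŷ = 1 + 2·30 = 61; r = 59.6 − 61 = -1.4
x=40: ŷ = 1 + 2·40 = 81; r = 80.9 − 81 = -0.1
x=50: ŷ = 1 + 2·50 = 101; r = 101.7 − 101 = 0.7
x=60: ŷ = 1 + 2·60 = 121; r = 121.3 − 121 = 0.3
SSE = 2.89 + 1.44 + 1.96 + 0.01 + 0.49 + 0.09 = 6.88
s = √(6.88/4) = √1.72 ≈ 1.311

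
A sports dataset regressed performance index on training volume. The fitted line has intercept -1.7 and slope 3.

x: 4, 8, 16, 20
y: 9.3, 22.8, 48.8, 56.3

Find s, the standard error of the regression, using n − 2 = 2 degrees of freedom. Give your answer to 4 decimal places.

x=4: ŷ = -1.7 + 3·4 = 10.3; e = 9.3 − 10.3 = -1
x=8: ŷ = -1.7 + 3·8 = 22.3; e = 22.8 − 22.3 = 0.5
x=16: ŷ = -1.7 + 3·16 = 46.3; e = 48.8 − 46.3 = 2.5
x=20: ŷ = -1.7 + 3·20 = 58.3; e = 56.3 − 58.3 = -2
SSE = 1 + 0.25 + 6.25 + 4 = 11.5
s = √(11.5/2) = √5.75 ≈ 2.3979

s = 2.3979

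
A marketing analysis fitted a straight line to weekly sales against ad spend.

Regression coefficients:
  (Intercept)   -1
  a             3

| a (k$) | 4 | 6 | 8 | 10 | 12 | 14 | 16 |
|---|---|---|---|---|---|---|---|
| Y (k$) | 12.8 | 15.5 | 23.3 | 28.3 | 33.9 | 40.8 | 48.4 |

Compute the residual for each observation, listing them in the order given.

1.8, -1.5, 0.3, -0.7, -1.1, -0.2, 1.4

a=4: Ŷ = -1 + 3·4 = 11; e = 12.8 − 11 = 1.8
a=6: Ŷ = -1 + 3·6 = 17; e = 15.5 − 17 = -1.5
a=8: Ŷ = -1 + 3·8 = 23; e = 23.3 − 23 = 0.3
a=10: Ŷ = -1 + 3·10 = 29; e = 28.3 − 29 = -0.7
a=12: Ŷ = -1 + 3·12 = 35; e = 33.9 − 35 = -1.1
a=14: Ŷ = -1 + 3·14 = 41; e = 40.8 − 41 = -0.2
a=16: Ŷ = -1 + 3·16 = 47; e = 48.4 − 47 = 1.4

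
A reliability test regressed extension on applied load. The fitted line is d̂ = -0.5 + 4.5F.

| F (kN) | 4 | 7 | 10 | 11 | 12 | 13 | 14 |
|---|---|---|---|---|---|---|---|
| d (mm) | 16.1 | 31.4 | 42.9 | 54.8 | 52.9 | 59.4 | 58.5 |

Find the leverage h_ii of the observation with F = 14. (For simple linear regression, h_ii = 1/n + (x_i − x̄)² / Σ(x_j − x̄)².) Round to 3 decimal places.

h = 0.342

F̄ = (4 + 7 + 10 + 11 + 12 + 13 + 14)/7 = 10.1429
Σ(F − F̄)² = 37.7347 + 9.87755 + 0.0204082 + 0.734694 + 3.44898 + 8.16327 + 14.8776 = 74.8571
h = 1/7 + (3.85714)²/74.8571 = 0.142857 + 0.198746 = 0.342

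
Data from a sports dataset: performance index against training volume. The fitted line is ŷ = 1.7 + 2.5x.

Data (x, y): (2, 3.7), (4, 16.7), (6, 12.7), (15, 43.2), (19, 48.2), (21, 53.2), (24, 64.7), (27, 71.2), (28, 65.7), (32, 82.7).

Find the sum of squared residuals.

x=2: ŷ = 1.7 + 2.5·2 = 6.7; r = 3.7 − 6.7 = -3
x=4: ŷ = 1.7 + 2.5·4 = 11.7; r = 16.7 − 11.7 = 5
x=6: ŷ = 1.7 + 2.5·6 = 16.7; r = 12.7 − 16.7 = -4
x=15: ŷ = 1.7 + 2.5·15 = 39.2; r = 43.2 − 39.2 = 4
x=19: ŷ = 1.7 + 2.5·19 = 49.2; r = 48.2 − 49.2 = -1
x=21: ŷ = 1.7 + 2.5·21 = 54.2; r = 53.2 − 54.2 = -1
x=24: ŷ = 1.7 + 2.5·24 = 61.7; r = 64.7 − 61.7 = 3
x=27: ŷ = 1.7 + 2.5·27 = 69.2; r = 71.2 − 69.2 = 2
x=28: ŷ = 1.7 + 2.5·28 = 71.7; r = 65.7 − 71.7 = -6
x=32: ŷ = 1.7 + 2.5·32 = 81.7; r = 82.7 − 81.7 = 1
SSE = 9 + 25 + 16 + 16 + 1 + 1 + 9 + 4 + 36 + 1 = 118

SSE = 118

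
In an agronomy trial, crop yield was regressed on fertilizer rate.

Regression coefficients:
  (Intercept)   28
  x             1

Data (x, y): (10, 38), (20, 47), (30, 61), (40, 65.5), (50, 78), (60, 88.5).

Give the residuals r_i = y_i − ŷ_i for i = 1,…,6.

x=10: ŷ = 28 + 10 = 38; r = 38 − 38 = 0
x=20: ŷ = 28 + 20 = 48; r = 47 − 48 = -1
x=30: ŷ = 28 + 30 = 58; r = 61 − 58 = 3
x=40: ŷ = 28 + 40 = 68; r = 65.5 − 68 = -2.5
x=50: ŷ = 28 + 50 = 78; r = 78 − 78 = 0
x=60: ŷ = 28 + 60 = 88; r = 88.5 − 88 = 0.5

0, -1, 3, -2.5, 0, 0.5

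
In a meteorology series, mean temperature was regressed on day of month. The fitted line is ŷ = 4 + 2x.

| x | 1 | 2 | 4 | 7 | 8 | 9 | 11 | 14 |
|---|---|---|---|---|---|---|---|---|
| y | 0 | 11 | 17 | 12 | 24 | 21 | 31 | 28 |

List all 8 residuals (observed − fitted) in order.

x=1: ŷ = 4 + 2·1 = 6; r = 0 − 6 = -6
x=2: ŷ = 4 + 2·2 = 8; r = 11 − 8 = 3
x=4: ŷ = 4 + 2·4 = 12; r = 17 − 12 = 5
x=7: ŷ = 4 + 2·7 = 18; r = 12 − 18 = -6
x=8: ŷ = 4 + 2·8 = 20; r = 24 − 20 = 4
x=9: ŷ = 4 + 2·9 = 22; r = 21 − 22 = -1
x=11: ŷ = 4 + 2·11 = 26; r = 31 − 26 = 5
x=14: ŷ = 4 + 2·14 = 32; r = 28 − 32 = -4

-6, 3, 5, -6, 4, -1, 5, -4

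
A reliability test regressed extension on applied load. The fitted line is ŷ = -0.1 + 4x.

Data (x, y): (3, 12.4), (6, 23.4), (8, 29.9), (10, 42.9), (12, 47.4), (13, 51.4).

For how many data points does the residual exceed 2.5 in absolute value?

1

x=3: ŷ = -0.1 + 4·3 = 11.9; e = 12.4 − 11.9 = 0.5
x=6: ŷ = -0.1 + 4·6 = 23.9; e = 23.4 − 23.9 = -0.5
x=8: ŷ = -0.1 + 4·8 = 31.9; e = 29.9 − 31.9 = -2
x=10: ŷ = -0.1 + 4·10 = 39.9; e = 42.9 − 39.9 = 3
x=12: ŷ = -0.1 + 4·12 = 47.9; e = 47.4 − 47.9 = -0.5
x=13: ŷ = -0.1 + 4·13 = 51.9; e = 51.4 − 51.9 = -0.5
|e| > 2.5: x=10 (|e|=3) → 1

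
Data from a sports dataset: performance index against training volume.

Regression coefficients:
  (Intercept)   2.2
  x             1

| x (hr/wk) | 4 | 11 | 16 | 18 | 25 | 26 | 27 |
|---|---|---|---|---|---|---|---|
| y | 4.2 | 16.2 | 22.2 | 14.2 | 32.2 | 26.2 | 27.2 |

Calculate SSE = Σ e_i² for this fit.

SSE = 98

x=4: ŷ = 2.2 + 4 = 6.2; e = 4.2 − 6.2 = -2
x=11: ŷ = 2.2 + 11 = 13.2; e = 16.2 − 13.2 = 3
x=16: ŷ = 2.2 + 16 = 18.2; e = 22.2 − 18.2 = 4
x=18: ŷ = 2.2 + 18 = 20.2; e = 14.2 − 20.2 = -6
x=25: ŷ = 2.2 + 25 = 27.2; e = 32.2 − 27.2 = 5
x=26: ŷ = 2.2 + 26 = 28.2; e = 26.2 − 28.2 = -2
x=27: ŷ = 2.2 + 27 = 29.2; e = 27.2 − 29.2 = -2
SSE = 4 + 9 + 16 + 36 + 25 + 4 + 4 = 98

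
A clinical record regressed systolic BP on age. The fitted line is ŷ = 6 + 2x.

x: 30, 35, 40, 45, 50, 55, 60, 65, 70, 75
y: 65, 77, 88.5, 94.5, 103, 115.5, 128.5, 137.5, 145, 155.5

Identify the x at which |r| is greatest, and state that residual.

x = 50, r = -3

x=30: ŷ = 6 + 2·30 = 66; r = 65 − 66 = -1
x=35: ŷ = 6 + 2·35 = 76; r = 77 − 76 = 1
x=40: ŷ = 6 + 2·40 = 86; r = 88.5 − 86 = 2.5
x=45: ŷ = 6 + 2·45 = 96; r = 94.5 − 96 = -1.5
x=50: ŷ = 6 + 2·50 = 106; r = 103 − 106 = -3
x=55: ŷ = 6 + 2·55 = 116; r = 115.5 − 116 = -0.5
x=60: ŷ = 6 + 2·60 = 126; r = 128.5 − 126 = 2.5
x=65: ŷ = 6 + 2·65 = 136; r = 137.5 − 136 = 1.5
x=70: ŷ = 6 + 2·70 = 146; r = 145 − 146 = -1
x=75: ŷ = 6 + 2·75 = 156; r = 155.5 − 156 = -0.5
Largest |r| is 3 at x = 50, residual -3.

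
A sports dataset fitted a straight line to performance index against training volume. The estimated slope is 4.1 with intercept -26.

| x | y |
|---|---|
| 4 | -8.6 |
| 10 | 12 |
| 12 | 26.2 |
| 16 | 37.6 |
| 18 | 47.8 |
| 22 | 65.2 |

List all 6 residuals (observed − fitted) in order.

1, -3, 3, -2, 0, 1

x=4: ŷ = -26 + 4.1·4 = -9.6; r = -8.6 − (-9.6) = 1
x=10: ŷ = -26 + 4.1·10 = 15; r = 12 − 15 = -3
x=12: ŷ = -26 + 4.1·12 = 23.2; r = 26.2 − 23.2 = 3
x=16: ŷ = -26 + 4.1·16 = 39.6; r = 37.6 − 39.6 = -2
x=18: ŷ = -26 + 4.1·18 = 47.8; r = 47.8 − 47.8 = 0
x=22: ŷ = -26 + 4.1·22 = 64.2; r = 65.2 − 64.2 = 1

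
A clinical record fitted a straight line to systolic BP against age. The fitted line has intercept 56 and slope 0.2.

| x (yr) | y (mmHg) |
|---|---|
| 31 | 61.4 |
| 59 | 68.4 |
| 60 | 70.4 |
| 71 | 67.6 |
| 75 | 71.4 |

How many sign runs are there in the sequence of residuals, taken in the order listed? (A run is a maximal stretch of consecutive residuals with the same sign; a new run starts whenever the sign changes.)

4 runs

x=31: ŷ = 56 + 0.2·31 = 62.2; r = 61.4 − 62.2 = -0.8
x=59: ŷ = 56 + 0.2·59 = 67.8; r = 68.4 − 67.8 = 0.6
x=60: ŷ = 56 + 0.2·60 = 68; r = 70.4 − 68 = 2.4
x=71: ŷ = 56 + 0.2·71 = 70.2; r = 67.6 − 70.2 = -2.6
x=75: ŷ = 56 + 0.2·75 = 71; r = 71.4 − 71 = 0.4
Signs: − + + − +
Runs: −×1, +×2, −×1, +×1 → 4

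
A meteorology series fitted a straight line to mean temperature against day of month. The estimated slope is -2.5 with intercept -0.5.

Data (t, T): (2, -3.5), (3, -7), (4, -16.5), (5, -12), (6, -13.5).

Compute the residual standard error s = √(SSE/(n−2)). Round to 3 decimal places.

t=2: ŷ = -0.5 − 2.5·2 = -5.5; r = -3.5 − (-5.5) = 2
t=3: ŷ = -0.5 − 2.5·3 = -8; r = -7 − (-8) = 1
t=4: ŷ = -0.5 − 2.5·4 = -10.5; r = -16.5 − (-10.5) = -6
t=5: ŷ = -0.5 − 2.5·5 = -13; r = -12 − (-13) = 1
t=6: ŷ = -0.5 − 2.5·6 = -15.5; r = -13.5 − (-15.5) = 2
SSE = 4 + 1 + 36 + 1 + 4 = 46
s = √(46/3) = √15.3333 ≈ 3.916

s = 3.916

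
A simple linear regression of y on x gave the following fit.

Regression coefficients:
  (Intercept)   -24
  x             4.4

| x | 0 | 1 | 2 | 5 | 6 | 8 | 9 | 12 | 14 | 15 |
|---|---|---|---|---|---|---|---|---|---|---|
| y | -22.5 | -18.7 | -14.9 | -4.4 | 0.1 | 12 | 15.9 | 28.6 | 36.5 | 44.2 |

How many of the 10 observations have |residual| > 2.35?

x=0: ŷ = -24 + 4.4·0 = -24; r = -22.5 − (-24) = 1.5
x=1: ŷ = -24 + 4.4·1 = -19.6; r = -18.7 − (-19.6) = 0.9
x=2: ŷ = -24 + 4.4·2 = -15.2; r = -14.9 − (-15.2) = 0.3
x=5: ŷ = -24 + 4.4·5 = -2; r = -4.4 − (-2) = -2.4
x=6: ŷ = -24 + 4.4·6 = 2.4; r = 0.1 − 2.4 = -2.3
x=8: ŷ = -24 + 4.4·8 = 11.2; r = 12 − 11.2 = 0.8
x=9: ŷ = -24 + 4.4·9 = 15.6; r = 15.9 − 15.6 = 0.3
x=12: ŷ = -24 + 4.4·12 = 28.8; r = 28.6 − 28.8 = -0.2
x=14: ŷ = -24 + 4.4·14 = 37.6; r = 36.5 − 37.6 = -1.1
x=15: ŷ = -24 + 4.4·15 = 42; r = 44.2 − 42 = 2.2
|r| > 2.35: x=5 (|r|=2.4) → 1

1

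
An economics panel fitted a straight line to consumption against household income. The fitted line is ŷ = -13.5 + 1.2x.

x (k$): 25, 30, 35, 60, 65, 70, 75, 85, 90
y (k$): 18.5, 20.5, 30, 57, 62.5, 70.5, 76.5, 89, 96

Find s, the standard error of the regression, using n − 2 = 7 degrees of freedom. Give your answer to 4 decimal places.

s = 1.6475

x=25: ŷ = -13.5 + 1.2·25 = 16.5; r = 18.5 − 16.5 = 2
x=30: ŷ = -13.5 + 1.2·30 = 22.5; r = 20.5 − 22.5 = -2
x=35: ŷ = -13.5 + 1.2·35 = 28.5; r = 30 − 28.5 = 1.5
x=60: ŷ = -13.5 + 1.2·60 = 58.5; r = 57 − 58.5 = -1.5
x=65: ŷ = -13.5 + 1.2·65 = 64.5; r = 62.5 − 64.5 = -2
x=70: ŷ = -13.5 + 1.2·70 = 70.5; r = 70.5 − 70.5 = 0
x=75: ŷ = -13.5 + 1.2·75 = 76.5; r = 76.5 − 76.5 = 0
x=85: ŷ = -13.5 + 1.2·85 = 88.5; r = 89 − 88.5 = 0.5
x=90: ŷ = -13.5 + 1.2·90 = 94.5; r = 96 − 94.5 = 1.5
SSE = 4 + 4 + 2.25 + 2.25 + 4 + 0 + 0 + 0.25 + 2.25 = 19
s = √(19/7) = √2.71429 ≈ 1.6475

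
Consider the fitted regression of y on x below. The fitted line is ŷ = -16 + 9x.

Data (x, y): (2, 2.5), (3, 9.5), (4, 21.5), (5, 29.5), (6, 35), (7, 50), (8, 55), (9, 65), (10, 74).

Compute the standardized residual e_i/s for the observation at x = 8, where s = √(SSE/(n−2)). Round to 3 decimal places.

x=2: ŷ = -16 + 9·2 = 2; e = 2.5 − 2 = 0.5
x=3: ŷ = -16 + 9·3 = 11; e = 9.5 − 11 = -1.5
x=4: ŷ = -16 + 9·4 = 20; e = 21.5 − 20 = 1.5
x=5: ŷ = -16 + 9·5 = 29; e = 29.5 − 29 = 0.5
x=6: ŷ = -16 + 9·6 = 38; e = 35 − 38 = -3
x=7: ŷ = -16 + 9·7 = 47; e = 50 − 47 = 3
x=8: ŷ = -16 + 9·8 = 56; e = 55 − 56 = -1
x=9: ŷ = -16 + 9·9 = 65; e = 65 − 65 = 0
x=10: ŷ = -16 + 9·10 = 74; e = 74 − 74 = 0
SSE = 0.25 + 2.25 + 2.25 + 0.25 + 9 + 9 + 1 + 0 + 0 = 24
s = √(24/7) = 1.85164
e/s = -1 / 1.85164 = -0.540

-0.540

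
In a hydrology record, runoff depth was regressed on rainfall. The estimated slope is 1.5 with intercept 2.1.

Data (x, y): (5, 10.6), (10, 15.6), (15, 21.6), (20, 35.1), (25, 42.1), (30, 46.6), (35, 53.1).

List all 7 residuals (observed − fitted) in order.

x=5: ŷ = 2.1 + 1.5·5 = 9.6; e = 10.6 − 9.6 = 1
x=10: ŷ = 2.1 + 1.5·10 = 17.1; e = 15.6 − 17.1 = -1.5
x=15: ŷ = 2.1 + 1.5·15 = 24.6; e = 21.6 − 24.6 = -3
x=20: ŷ = 2.1 + 1.5·20 = 32.1; e = 35.1 − 32.1 = 3
x=25: ŷ = 2.1 + 1.5·25 = 39.6; e = 42.1 − 39.6 = 2.5
x=30: ŷ = 2.1 + 1.5·30 = 47.1; e = 46.6 − 47.1 = -0.5
x=35: ŷ = 2.1 + 1.5·35 = 54.6; e = 53.1 − 54.6 = -1.5

1, -1.5, -3, 3, 2.5, -0.5, -1.5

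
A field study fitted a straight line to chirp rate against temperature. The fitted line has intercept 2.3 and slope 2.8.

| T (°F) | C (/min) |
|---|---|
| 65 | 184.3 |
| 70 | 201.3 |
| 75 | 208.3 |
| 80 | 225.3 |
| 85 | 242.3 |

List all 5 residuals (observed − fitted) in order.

T=65: ŷ = 2.3 + 2.8·65 = 184.3; e = 184.3 − 184.3 = 0
T=70: ŷ = 2.3 + 2.8·70 = 198.3; e = 201.3 − 198.3 = 3
T=75: ŷ = 2.3 + 2.8·75 = 212.3; e = 208.3 − 212.3 = -4
T=80: ŷ = 2.3 + 2.8·80 = 226.3; e = 225.3 − 226.3 = -1
T=85: ŷ = 2.3 + 2.8·85 = 240.3; e = 242.3 − 240.3 = 2

0, 3, -4, -1, 2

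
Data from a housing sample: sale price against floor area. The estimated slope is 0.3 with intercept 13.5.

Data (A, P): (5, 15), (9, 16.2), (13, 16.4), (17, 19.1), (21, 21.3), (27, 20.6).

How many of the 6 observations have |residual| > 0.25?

4

A=5: P̂ = 13.5 + 0.3·5 = 15; r = 15 − 15 = 0
A=9: P̂ = 13.5 + 0.3·9 = 16.2; r = 16.2 − 16.2 = 0
A=13: P̂ = 13.5 + 0.3·13 = 17.4; r = 16.4 − 17.4 = -1
A=17: P̂ = 13.5 + 0.3·17 = 18.6; r = 19.1 − 18.6 = 0.5
A=21: P̂ = 13.5 + 0.3·21 = 19.8; r = 21.3 − 19.8 = 1.5
A=27: P̂ = 13.5 + 0.3·27 = 21.6; r = 20.6 − 21.6 = -1
|r| > 0.25: A=13 (|r|=1), A=17 (|r|=0.5), A=21 (|r|=1.5), A=27 (|r|=1) → 4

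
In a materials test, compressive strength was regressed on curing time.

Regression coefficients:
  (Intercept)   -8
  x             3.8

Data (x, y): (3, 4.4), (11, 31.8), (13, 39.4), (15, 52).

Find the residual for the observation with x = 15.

ŷ = -8 + 3.8·15 = 49
r = 52 − 49 = 3

r = 3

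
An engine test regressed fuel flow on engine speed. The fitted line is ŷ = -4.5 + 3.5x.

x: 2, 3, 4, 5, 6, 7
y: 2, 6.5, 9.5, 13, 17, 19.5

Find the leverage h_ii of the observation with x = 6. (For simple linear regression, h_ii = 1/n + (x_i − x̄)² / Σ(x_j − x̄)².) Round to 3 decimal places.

h = 0.295

x̄ = (2 + 3 + 4 + 5 + 6 + 7)/6 = 4.5
Σ(x − x̄)² = 6.25 + 2.25 + 0.25 + 0.25 + 2.25 + 6.25 = 17.5
h = 1/6 + (1.5)²/17.5 = 0.166667 + 0.128571 = 0.295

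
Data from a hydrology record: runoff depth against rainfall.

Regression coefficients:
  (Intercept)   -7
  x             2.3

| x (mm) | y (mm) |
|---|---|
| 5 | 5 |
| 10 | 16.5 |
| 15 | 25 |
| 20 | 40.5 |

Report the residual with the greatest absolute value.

x=5: ŷ = -7 + 2.3·5 = 4.5; r = 5 − 4.5 = 0.5
x=10: ŷ = -7 + 2.3·10 = 16; r = 16.5 − 16 = 0.5
x=15: ŷ = -7 + 2.3·15 = 27.5; r = 25 − 27.5 = -2.5
x=20: ŷ = -7 + 2.3·20 = 39; r = 40.5 − 39 = 1.5
Largest |r| is 2.5 at x = 15, residual -2.5.

r = -2.5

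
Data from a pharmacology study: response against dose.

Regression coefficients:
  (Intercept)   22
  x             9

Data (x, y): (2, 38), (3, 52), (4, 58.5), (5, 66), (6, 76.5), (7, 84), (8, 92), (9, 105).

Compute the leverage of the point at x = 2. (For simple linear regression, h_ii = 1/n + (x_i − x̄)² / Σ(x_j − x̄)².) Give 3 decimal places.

x̄ = (2 + 3 + 4 + 5 + 6 + 7 + 8 + 9)/8 = 5.5
Σ(x − x̄)² = 12.25 + 6.25 + 2.25 + 0.25 + 0.25 + 2.25 + 6.25 + 12.25 = 42
h = 1/8 + (-3.5)²/42 = 0.125 + 0.291667 = 0.417

h = 0.417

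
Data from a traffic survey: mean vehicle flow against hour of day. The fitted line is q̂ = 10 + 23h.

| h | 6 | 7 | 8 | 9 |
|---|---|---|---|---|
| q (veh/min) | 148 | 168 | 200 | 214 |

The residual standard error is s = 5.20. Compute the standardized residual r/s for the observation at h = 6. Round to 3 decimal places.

0.000

q̂ = 10 + 23·6 = 148
r = 148 − 148 = 0
r/s = 0 / 5.20 = 0.000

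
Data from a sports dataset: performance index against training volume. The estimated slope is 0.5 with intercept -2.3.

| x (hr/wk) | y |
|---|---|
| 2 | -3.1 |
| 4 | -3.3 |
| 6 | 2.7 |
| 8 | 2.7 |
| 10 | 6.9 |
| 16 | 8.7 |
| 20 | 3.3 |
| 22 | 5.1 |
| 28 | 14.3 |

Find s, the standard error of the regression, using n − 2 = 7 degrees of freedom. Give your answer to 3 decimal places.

x=2: ŷ = -2.3 + 0.5·2 = -1.3; e = -3.1 − (-1.3) = -1.8
x=4: ŷ = -2.3 + 0.5·4 = -0.3; e = -3.3 − (-0.3) = -3
x=6: ŷ = -2.3 + 0.5·6 = 0.7; e = 2.7 − 0.7 = 2
x=8: ŷ = -2.3 + 0.5·8 = 1.7; e = 2.7 − 1.7 = 1
x=10: ŷ = -2.3 + 0.5·10 = 2.7; e = 6.9 − 2.7 = 4.2
x=16: ŷ = -2.3 + 0.5·16 = 5.7; e = 8.7 − 5.7 = 3
x=20: ŷ = -2.3 + 0.5·20 = 7.7; e = 3.3 − 7.7 = -4.4
x=22: ŷ = -2.3 + 0.5·22 = 8.7; e = 5.1 − 8.7 = -3.6
x=28: ŷ = -2.3 + 0.5·28 = 11.7; e = 14.3 − 11.7 = 2.6
SSE = 3.24 + 9 + 4 + 1 + 17.64 + 9 + 19.36 + 12.96 + 6.76 = 82.96
s = √(82.96/7) = √11.8514 ≈ 3.443

s = 3.443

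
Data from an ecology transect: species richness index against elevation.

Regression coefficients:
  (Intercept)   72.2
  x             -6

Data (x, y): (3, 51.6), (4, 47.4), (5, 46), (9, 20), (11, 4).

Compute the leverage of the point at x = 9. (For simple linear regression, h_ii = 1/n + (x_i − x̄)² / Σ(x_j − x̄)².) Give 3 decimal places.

h = 0.343

x̄ = (3 + 4 + 5 + 9 + 11)/5 = 6.4
Σ(x − x̄)² = 11.56 + 5.76 + 1.96 + 6.76 + 21.16 = 47.2
h = 1/5 + (2.6)²/47.2 = 0.2 + 0.14322 = 0.343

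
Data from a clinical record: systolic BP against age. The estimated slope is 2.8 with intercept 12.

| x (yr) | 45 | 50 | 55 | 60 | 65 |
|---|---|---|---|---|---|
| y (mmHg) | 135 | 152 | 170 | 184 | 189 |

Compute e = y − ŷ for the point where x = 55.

e = 4

ŷ = 12 + 2.8·55 = 166
e = 170 − 166 = 4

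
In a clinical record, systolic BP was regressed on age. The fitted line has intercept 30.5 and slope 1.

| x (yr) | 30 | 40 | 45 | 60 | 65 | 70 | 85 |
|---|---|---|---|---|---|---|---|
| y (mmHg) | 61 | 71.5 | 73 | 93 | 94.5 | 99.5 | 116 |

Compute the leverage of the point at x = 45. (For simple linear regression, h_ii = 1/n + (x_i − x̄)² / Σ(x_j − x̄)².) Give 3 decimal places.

x̄ = (30 + 40 + 45 + 60 + 65 + 70 + 85)/7 = 56.4286
Σ(x − x̄)² = 698.469 + 269.898 + 130.612 + 12.7551 + 73.4694 + 184.184 + 816.327 = 2185.71
h = 1/7 + (-11.4286)²/2185.71 = 0.142857 + 0.0597572 = 0.203

h = 0.203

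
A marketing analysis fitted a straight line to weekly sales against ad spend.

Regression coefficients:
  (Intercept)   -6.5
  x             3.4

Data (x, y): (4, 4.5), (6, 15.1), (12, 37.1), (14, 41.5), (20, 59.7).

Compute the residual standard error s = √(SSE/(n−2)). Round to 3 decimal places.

x=4: ŷ = -6.5 + 3.4·4 = 7.1; r = 4.5 − 7.1 = -2.6
x=6: ŷ = -6.5 + 3.4·6 = 13.9; r = 15.1 − 13.9 = 1.2
x=12: ŷ = -6.5 + 3.4·12 = 34.3; r = 37.1 − 34.3 = 2.8
x=14: ŷ = -6.5 + 3.4·14 = 41.1; r = 41.5 − 41.1 = 0.4
x=20: ŷ = -6.5 + 3.4·20 = 61.5; r = 59.7 − 61.5 = -1.8
SSE = 6.76 + 1.44 + 7.84 + 0.16 + 3.24 = 19.44
s = √(19.44/3) = √6.48 ≈ 2.546

s = 2.546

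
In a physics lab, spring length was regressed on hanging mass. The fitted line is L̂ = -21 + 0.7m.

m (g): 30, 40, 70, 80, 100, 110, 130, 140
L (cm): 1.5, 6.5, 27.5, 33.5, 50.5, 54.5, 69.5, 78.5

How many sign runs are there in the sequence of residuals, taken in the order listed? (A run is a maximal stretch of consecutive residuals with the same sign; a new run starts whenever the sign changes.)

5 runs

m=30: L̂ = -21 + 0.7·30 = 0; r = 1.5 − 0 = 1.5
m=40: L̂ = -21 + 0.7·40 = 7; r = 6.5 − 7 = -0.5
m=70: L̂ = -21 + 0.7·70 = 28; r = 27.5 − 28 = -0.5
m=80: L̂ = -21 + 0.7·80 = 35; r = 33.5 − 35 = -1.5
m=100: L̂ = -21 + 0.7·100 = 49; r = 50.5 − 49 = 1.5
m=110: L̂ = -21 + 0.7·110 = 56; r = 54.5 − 56 = -1.5
m=130: L̂ = -21 + 0.7·130 = 70; r = 69.5 − 70 = -0.5
m=140: L̂ = -21 + 0.7·140 = 77; r = 78.5 − 77 = 1.5
Signs: + − − − + − − +
Runs: +×1, −×3, +×1, −×2, +×1 → 5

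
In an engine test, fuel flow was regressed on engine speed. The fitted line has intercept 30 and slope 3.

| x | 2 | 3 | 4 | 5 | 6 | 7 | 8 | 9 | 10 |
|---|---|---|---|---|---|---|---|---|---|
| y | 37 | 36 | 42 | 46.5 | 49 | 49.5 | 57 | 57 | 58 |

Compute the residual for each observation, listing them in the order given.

x=2: ŷ = 30 + 3·2 = 36; e = 37 − 36 = 1
x=3: ŷ = 30 + 3·3 = 39; e = 36 − 39 = -3
x=4: ŷ = 30 + 3·4 = 42; e = 42 − 42 = 0
x=5: ŷ = 30 + 3·5 = 45; e = 46.5 − 45 = 1.5
x=6: ŷ = 30 + 3·6 = 48; e = 49 − 48 = 1
x=7: ŷ = 30 + 3·7 = 51; e = 49.5 − 51 = -1.5
x=8: ŷ = 30 + 3·8 = 54; e = 57 − 54 = 3
x=9: ŷ = 30 + 3·9 = 57; e = 57 − 57 = 0
x=10: ŷ = 30 + 3·10 = 60; e = 58 − 60 = -2

1, -3, 0, 1.5, 1, -1.5, 3, 0, -2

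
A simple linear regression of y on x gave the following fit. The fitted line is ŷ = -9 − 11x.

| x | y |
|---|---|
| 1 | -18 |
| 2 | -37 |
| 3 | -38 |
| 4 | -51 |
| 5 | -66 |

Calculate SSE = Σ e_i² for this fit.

SSE = 64

x=1: ŷ = -9 − 11·1 = -20; e = -18 − (-20) = 2
x=2: ŷ = -9 − 11·2 = -31; e = -37 − (-31) = -6
x=3: ŷ = -9 − 11·3 = -42; e = -38 − (-42) = 4
x=4: ŷ = -9 − 11·4 = -53; e = -51 − (-53) = 2
x=5: ŷ = -9 − 11·5 = -64; e = -66 − (-64) = -2
SSE = 4 + 36 + 16 + 4 + 4 = 64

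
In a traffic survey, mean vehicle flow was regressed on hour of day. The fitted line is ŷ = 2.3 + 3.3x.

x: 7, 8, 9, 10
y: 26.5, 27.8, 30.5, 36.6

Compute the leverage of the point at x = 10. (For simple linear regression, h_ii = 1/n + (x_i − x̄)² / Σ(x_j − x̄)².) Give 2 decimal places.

h = 0.70

x̄ = (7 + 8 + 9 + 10)/4 = 8.5
Σ(x − x̄)² = 2.25 + 0.25 + 0.25 + 2.25 = 5
h = 1/4 + (1.5)²/5 = 0.25 + 0.45 = 0.70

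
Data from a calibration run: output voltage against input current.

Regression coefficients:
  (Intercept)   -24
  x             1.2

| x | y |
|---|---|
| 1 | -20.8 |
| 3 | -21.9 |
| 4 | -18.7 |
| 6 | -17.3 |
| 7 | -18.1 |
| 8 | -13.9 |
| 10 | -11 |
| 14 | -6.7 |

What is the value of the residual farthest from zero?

r = -2.5

x=1: ŷ = -24 + 1.2·1 = -22.8; r = -20.8 − (-22.8) = 2
x=3: ŷ = -24 + 1.2·3 = -20.4; r = -21.9 − (-20.4) = -1.5
x=4: ŷ = -24 + 1.2·4 = -19.2; r = -18.7 − (-19.2) = 0.5
x=6: ŷ = -24 + 1.2·6 = -16.8; r = -17.3 − (-16.8) = -0.5
x=7: ŷ = -24 + 1.2·7 = -15.6; r = -18.1 − (-15.6) = -2.5
x=8: ŷ = -24 + 1.2·8 = -14.4; r = -13.9 − (-14.4) = 0.5
x=10: ŷ = -24 + 1.2·10 = -12; r = -11 − (-12) = 1
x=14: ŷ = -24 + 1.2·14 = -7.2; r = -6.7 − (-7.2) = 0.5
Largest |r| is 2.5 at x = 7, residual -2.5.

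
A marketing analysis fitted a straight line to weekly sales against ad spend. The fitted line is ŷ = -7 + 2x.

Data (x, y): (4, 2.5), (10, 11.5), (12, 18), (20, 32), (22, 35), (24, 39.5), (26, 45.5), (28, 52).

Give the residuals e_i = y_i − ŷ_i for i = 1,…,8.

1.5, -1.5, 1, -1, -2, -1.5, 0.5, 3

x=4: ŷ = -7 + 2·4 = 1; e = 2.5 − 1 = 1.5
x=10: ŷ = -7 + 2·10 = 13; e = 11.5 − 13 = -1.5
x=12: ŷ = -7 + 2·12 = 17; e = 18 − 17 = 1
x=20: ŷ = -7 + 2·20 = 33; e = 32 − 33 = -1
x=22: ŷ = -7 + 2·22 = 37; e = 35 − 37 = -2
x=24: ŷ = -7 + 2·24 = 41; e = 39.5 − 41 = -1.5
x=26: ŷ = -7 + 2·26 = 45; e = 45.5 − 45 = 0.5
x=28: ŷ = -7 + 2·28 = 49; e = 52 − 49 = 3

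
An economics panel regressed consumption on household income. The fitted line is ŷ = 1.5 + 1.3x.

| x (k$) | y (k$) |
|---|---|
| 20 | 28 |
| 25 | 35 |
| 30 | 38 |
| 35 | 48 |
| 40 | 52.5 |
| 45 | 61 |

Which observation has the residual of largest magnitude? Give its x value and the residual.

x=20: ŷ = 1.5 + 1.3·20 = 27.5; r = 28 − 27.5 = 0.5
x=25: ŷ = 1.5 + 1.3·25 = 34; r = 35 − 34 = 1
x=30: ŷ = 1.5 + 1.3·30 = 40.5; r = 38 − 40.5 = -2.5
x=35: ŷ = 1.5 + 1.3·35 = 47; r = 48 − 47 = 1
x=40: ŷ = 1.5 + 1.3·40 = 53.5; r = 52.5 − 53.5 = -1
x=45: ŷ = 1.5 + 1.3·45 = 60; r = 61 − 60 = 1
Largest |r| is 2.5 at x = 30, residual -2.5.

x = 30, r = -2.5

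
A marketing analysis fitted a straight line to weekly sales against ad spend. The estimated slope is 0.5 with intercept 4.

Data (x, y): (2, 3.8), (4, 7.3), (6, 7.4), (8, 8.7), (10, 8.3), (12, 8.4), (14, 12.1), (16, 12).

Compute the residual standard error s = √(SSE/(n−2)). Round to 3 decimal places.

x=2: ŷ = 4 + 0.5·2 = 5; r = 3.8 − 5 = -1.2
x=4: ŷ = 4 + 0.5·4 = 6; r = 7.3 − 6 = 1.3
x=6: ŷ = 4 + 0.5·6 = 7; r = 7.4 − 7 = 0.4
x=8: ŷ = 4 + 0.5·8 = 8; r = 8.7 − 8 = 0.7
x=10: ŷ = 4 + 0.5·10 = 9; r = 8.3 − 9 = -0.7
x=12: ŷ = 4 + 0.5·12 = 10; r = 8.4 − 10 = -1.6
x=14: ŷ = 4 + 0.5·14 = 11; r = 12.1 − 11 = 1.1
x=16: ŷ = 4 + 0.5·16 = 12; r = 12 − 12 = 0
SSE = 1.44 + 1.69 + 0.16 + 0.49 + 0.49 + 2.56 + 1.21 + 0 = 8.04
s = √(8.04/6) = √1.34 ≈ 1.158

s = 1.158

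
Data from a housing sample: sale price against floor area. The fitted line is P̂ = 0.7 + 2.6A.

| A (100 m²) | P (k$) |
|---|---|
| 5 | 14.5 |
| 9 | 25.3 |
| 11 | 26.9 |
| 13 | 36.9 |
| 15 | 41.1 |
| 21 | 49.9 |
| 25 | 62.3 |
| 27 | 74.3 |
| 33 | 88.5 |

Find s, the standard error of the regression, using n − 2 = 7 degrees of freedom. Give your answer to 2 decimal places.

A=5: P̂ = 0.7 + 2.6·5 = 13.7; e = 14.5 − 13.7 = 0.8
A=9: P̂ = 0.7 + 2.6·9 = 24.1; e = 25.3 − 24.1 = 1.2
A=11: P̂ = 0.7 + 2.6·11 = 29.3; e = 26.9 − 29.3 = -2.4
A=13: P̂ = 0.7 + 2.6·13 = 34.5; e = 36.9 − 34.5 = 2.4
A=15: P̂ = 0.7 + 2.6·15 = 39.7; e = 41.1 − 39.7 = 1.4
A=21: P̂ = 0.7 + 2.6·21 = 55.3; e = 49.9 − 55.3 = -5.4
A=25: P̂ = 0.7 + 2.6·25 = 65.7; e = 62.3 − 65.7 = -3.4
A=27: P̂ = 0.7 + 2.6·27 = 70.9; e = 74.3 − 70.9 = 3.4
A=33: P̂ = 0.7 + 2.6·33 = 86.5; e = 88.5 − 86.5 = 2
SSE = 0.64 + 1.44 + 5.76 + 5.76 + 1.96 + 29.16 + 11.56 + 11.56 + 4 = 71.84
s = √(71.84/7) = √10.2629 ≈ 3.20

s = 3.20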